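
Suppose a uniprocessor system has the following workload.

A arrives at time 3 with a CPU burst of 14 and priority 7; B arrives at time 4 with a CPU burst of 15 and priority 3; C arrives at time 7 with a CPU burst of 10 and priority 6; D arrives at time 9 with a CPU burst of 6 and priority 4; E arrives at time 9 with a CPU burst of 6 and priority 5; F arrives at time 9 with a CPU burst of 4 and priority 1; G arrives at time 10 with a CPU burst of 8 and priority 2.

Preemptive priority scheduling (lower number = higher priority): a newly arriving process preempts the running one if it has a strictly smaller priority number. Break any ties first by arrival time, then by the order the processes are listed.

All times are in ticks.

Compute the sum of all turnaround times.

213

Gantt: | idle 0-3 | A 3-4 | B 4-9 | F 9-13 | G 13-21 | B 21-31 | D 31-37 | E 37-43 | C 43-53 | A 53-66 |
Completion: A=66  B=31  C=53  D=37  E=43  F=13  G=21
Turnaround = completion − arrival: A=63, B=27, C=46, D=28, E=34, F=4, G=11
Total turnaround = 63 + 27 + 46 + 28 + 34 + 4 + 11 = 213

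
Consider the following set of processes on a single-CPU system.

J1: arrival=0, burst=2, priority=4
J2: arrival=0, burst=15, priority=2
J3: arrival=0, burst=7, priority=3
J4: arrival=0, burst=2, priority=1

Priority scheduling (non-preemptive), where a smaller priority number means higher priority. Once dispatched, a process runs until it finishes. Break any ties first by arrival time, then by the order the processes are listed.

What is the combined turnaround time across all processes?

Gantt: | J4 0-2 | J2 2-17 | J3 17-24 | J1 24-26 |
Completion: J1=26  J2=17  J3=24  J4=2
Turnaround = completion − arrival: J1=26, J2=17, J3=24, J4=2
Total turnaround = 26 + 17 + 24 + 2 = 69

69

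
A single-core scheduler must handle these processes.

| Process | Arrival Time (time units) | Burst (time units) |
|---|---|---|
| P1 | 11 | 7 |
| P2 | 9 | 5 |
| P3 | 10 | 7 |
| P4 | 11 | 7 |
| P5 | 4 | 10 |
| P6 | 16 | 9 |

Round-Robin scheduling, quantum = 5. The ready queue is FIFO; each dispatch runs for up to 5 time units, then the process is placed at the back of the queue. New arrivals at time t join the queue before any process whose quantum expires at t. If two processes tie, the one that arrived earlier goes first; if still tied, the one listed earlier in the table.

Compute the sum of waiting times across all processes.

Gantt: | idle 0-4 | P5 4-9 | P2 9-14 | P5 14-19 | P3 19-24 | P1 24-29 | P4 29-34 | P6 34-39 | P3 39-41 | P1 41-43 | P4 43-45 | P6 45-49 |
Completion: P1=43  P2=14  P3=41  P4=45  P5=19  P6=49
Turnaround (C−A): P1=32  P2=5  P3=31  P4=34  P5=15  P6=33
Waiting = turnaround − burst: P1=25, P2=0, P3=24, P4=27, P5=5, P6=24
Total waiting = 25 + 0 + 24 + 27 + 5 + 24 = 105

105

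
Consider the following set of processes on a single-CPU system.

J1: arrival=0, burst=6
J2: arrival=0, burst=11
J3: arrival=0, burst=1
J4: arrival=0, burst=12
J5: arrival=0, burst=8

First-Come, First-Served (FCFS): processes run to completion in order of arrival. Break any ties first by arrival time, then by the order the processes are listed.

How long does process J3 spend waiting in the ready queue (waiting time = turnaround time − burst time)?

Schedule: | J1 0-6 | J2 6-17 | J3 17-18 | J4 18-30 | J5 30-38 |
Completion: J1=6  J2=17  J3=18  J4=30  J5=38
Turnaround (C−A): J1=6  J2=17  J3=18  J4=30  J5=38
Waiting(J3) = turnaround − burst = 18 − 1 = 17

17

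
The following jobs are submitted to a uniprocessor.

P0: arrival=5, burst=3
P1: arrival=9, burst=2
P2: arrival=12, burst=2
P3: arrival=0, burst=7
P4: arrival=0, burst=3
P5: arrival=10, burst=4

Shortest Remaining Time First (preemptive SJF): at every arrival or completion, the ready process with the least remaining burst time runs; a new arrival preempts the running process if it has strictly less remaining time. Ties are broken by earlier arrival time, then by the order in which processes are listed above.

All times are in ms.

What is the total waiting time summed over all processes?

17

Gantt: | P4 0-3 | P3 3-5 | P0 5-8 | P3 8-9 | P1 9-11 | P3 11-12 | P2 12-14 | P3 14-17 | P5 17-21 |
Completion: P0=8  P1=11  P2=14  P3=17  P4=3  P5=21
Waiting = turnaround − burst: P0=0, P1=0, P2=0, P3=10, P4=0, P5=7
Total waiting = 0 + 0 + 0 + 10 + 0 + 7 = 17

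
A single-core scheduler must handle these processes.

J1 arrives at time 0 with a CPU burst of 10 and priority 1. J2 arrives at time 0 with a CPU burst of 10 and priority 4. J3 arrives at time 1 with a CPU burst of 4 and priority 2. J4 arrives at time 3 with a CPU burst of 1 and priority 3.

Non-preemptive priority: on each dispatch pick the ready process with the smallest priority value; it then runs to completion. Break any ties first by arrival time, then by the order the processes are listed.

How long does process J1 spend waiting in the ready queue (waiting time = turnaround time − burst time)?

0

Gantt: | J1 0-10 | J3 10-14 | J4 14-15 | J2 15-25 |
Completion: J1=10  J2=25  J3=14  J4=15
Waiting(J1) = turnaround − burst = 10 − 10 = 0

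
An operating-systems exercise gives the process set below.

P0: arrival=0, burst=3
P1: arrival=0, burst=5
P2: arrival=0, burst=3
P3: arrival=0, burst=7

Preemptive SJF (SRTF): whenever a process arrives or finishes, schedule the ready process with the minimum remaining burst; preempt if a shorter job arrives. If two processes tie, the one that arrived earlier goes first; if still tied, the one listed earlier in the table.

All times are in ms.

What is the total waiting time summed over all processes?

Gantt: | P0 0-3 | P2 3-6 | P1 6-11 | P3 11-18 |
Completion: P0=3  P1=11  P2=6  P3=18
Waiting = turnaround − burst: P0=0, P1=6, P2=3, P3=11
Total waiting = 0 + 6 + 3 + 11 = 20

20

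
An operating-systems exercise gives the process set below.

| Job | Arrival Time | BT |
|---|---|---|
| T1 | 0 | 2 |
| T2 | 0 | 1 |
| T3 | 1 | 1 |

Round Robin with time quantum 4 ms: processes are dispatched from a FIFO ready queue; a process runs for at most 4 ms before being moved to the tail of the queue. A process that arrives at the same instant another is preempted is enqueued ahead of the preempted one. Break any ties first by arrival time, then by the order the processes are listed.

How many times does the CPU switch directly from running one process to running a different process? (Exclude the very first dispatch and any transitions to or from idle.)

2

Gantt: | T1 0-2 | T2 2-3 | T3 3-4 |
Completion: T1=2  T2=3  T3=4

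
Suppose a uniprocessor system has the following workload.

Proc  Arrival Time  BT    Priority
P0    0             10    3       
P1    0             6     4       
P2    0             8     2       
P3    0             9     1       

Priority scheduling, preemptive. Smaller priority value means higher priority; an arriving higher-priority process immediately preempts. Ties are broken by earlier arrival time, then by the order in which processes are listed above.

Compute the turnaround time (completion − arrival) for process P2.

17

Gantt: | P3 0-9 | P2 9-17 | P0 17-27 | P1 27-33 |
Completion: P0=27  P1=33  P2=17  P3=9
Turnaround (C−A): P0=27  P1=33  P2=17  P3=9
Turnaround(P2) = completion − arrival = 17 − 0 = 17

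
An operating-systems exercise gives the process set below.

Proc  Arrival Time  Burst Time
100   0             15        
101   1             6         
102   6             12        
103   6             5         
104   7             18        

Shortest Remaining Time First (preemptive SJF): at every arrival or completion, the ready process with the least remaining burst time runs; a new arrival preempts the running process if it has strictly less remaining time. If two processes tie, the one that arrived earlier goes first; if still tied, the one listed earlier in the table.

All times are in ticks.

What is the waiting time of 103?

Gantt: | 100 0-1 | 101 1-7 | 103 7-12 | 102 12-24 | 100 24-38 | 104 38-56 |
Completion: 100=38  101=7  102=24  103=12  104=56
Waiting(103) = turnaround − burst = 6 − 5 = 1

1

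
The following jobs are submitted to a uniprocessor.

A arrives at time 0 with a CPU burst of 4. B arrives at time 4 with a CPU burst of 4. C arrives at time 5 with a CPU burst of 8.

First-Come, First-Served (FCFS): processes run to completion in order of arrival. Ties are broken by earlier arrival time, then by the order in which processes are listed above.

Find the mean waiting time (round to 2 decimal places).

1.00

Timeline: | A 0-4 | B 4-8 | C 8-16 |
Completion: A=4  B=8  C=16
Turnaround (C−A): A=4  B=4  C=11
Waiting times: A=0, B=0, C=3
Average waiting = (0+0+3) / 3 = 3/3 = 1.00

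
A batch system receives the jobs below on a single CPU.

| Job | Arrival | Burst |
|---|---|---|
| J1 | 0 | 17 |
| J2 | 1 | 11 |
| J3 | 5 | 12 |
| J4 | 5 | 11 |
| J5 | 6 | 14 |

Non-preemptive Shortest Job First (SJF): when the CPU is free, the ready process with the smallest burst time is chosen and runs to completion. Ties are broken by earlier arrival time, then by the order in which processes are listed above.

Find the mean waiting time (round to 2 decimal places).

Gantt: | J1 0-17 | J2 17-28 | J4 28-39 | J3 39-51 | J5 51-65 |
Completion: J1=17  J2=28  J3=51  J4=39  J5=65
Turnaround (C−A): J1=17  J2=27  J3=46  J4=34  J5=59
Waiting times: J1=0, J2=16, J3=34, J4=23, J5=45
Average waiting = (0+16+34+23+45) / 5 = 118/5 = 23.60

23.60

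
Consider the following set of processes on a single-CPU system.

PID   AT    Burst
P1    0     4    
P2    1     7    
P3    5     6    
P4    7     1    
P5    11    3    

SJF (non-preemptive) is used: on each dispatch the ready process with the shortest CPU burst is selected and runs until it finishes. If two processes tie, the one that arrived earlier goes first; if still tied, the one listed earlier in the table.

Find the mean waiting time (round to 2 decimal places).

3.60

Schedule: | P1 0-4 | P2 4-11 | P4 11-12 | P5 12-15 | P3 15-21 |
Completion: P1=4  P2=11  P3=21  P4=12  P5=15
Turnaround (C−A): P1=4  P2=10  P3=16  P4=5  P5=4
Waiting times: P1=0, P2=3, P3=10, P4=4, P5=1
Average waiting = (0+3+10+4+1) / 5 = 18/5 = 3.60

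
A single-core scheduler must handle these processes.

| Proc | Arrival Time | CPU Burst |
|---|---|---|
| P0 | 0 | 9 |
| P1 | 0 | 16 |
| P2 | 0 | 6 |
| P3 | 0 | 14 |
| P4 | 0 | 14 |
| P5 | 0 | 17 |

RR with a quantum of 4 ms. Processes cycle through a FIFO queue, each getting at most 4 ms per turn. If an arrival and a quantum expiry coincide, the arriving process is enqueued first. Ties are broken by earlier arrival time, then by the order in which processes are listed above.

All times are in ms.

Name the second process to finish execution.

P0

Timeline: | P0 0-4 | P1 4-8 | P2 8-12 | P3 12-16 | P4 16-20 | P5 20-24 | P0 24-28 | P1 28-32 | P2 32-34 | P3 34-38 | P4 38-42 | P5 42-46 | P0 46-47 | P1 47-51 | P3 51-55 | P4 55-59 | P5 59-63 | P1 63-67 | P3 67-69 | P4 69-71 | P5 71-76 |
Completion: P0=47  P1=67  P2=34  P3=69  P4=71  P5=76
Finish order: P2 → P0 → P1 → P3 → P4 → P5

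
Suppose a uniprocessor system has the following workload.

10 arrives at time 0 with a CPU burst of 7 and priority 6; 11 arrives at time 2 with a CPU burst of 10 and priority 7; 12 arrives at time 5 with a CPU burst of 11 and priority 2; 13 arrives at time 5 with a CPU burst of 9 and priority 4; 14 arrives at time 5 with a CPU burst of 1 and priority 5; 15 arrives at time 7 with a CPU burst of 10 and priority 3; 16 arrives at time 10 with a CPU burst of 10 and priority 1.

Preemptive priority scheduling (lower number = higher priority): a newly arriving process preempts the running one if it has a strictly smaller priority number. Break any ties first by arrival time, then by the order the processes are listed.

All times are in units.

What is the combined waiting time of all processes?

Gantt: | 10 0-5 | 12 5-10 | 16 10-20 | 12 20-26 | 15 26-36 | 13 36-45 | 14 45-46 | 10 46-48 | 11 48-58 |
Completion: 10=48  11=58  12=26  13=45  14=46  15=36  16=20
Turnaround (C−A): 10=48  11=56  12=21  13=40  14=41  15=29  16=10
Waiting = turnaround − burst: 10=41, 11=46, 12=10, 13=31, 14=40, 15=19, 16=0
Total waiting = 41 + 46 + 10 + 31 + 40 + 19 + 0 = 187

187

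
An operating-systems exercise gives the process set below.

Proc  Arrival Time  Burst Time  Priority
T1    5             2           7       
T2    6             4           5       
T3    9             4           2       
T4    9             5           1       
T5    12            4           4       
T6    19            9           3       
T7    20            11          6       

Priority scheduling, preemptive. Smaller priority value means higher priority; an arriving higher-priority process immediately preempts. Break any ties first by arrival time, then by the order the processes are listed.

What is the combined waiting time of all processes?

Timeline: | idle 0-5 | T1 5-6 | T2 6-9 | T4 9-14 | T3 14-18 | T5 18-19 | T6 19-28 | T5 28-31 | T2 31-32 | T7 32-43 | T1 43-44 |
Completion: T1=44  T2=32  T3=18  T4=14  T5=31  T6=28  T7=43
Turnaround (C−A): T1=39  T2=26  T3=9  T4=5  T5=19  T6=9  T7=23
Waiting = turnaround − burst: T1=37, T2=22, T3=5, T4=0, T5=15, T6=0, T7=12
Total waiting = 37 + 22 + 5 + 0 + 15 + 0 + 12 = 91

91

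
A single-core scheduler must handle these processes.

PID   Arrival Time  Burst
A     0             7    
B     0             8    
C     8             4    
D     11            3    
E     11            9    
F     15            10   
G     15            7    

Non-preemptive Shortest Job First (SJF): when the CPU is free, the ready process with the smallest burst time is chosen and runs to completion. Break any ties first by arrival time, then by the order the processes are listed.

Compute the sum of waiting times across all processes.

Schedule: | A 0-7 | B 7-15 | D 15-18 | C 18-22 | G 22-29 | E 29-38 | F 38-48 |
Completion: A=7  B=15  C=22  D=18  E=38  F=48  G=29
Turnaround (C−A): A=7  B=15  C=14  D=7  E=27  F=33  G=14
Waiting = turnaround − burst: A=0, B=7, C=10, D=4, E=18, F=23, G=7
Total waiting = 0 + 7 + 10 + 4 + 18 + 23 + 7 = 69

69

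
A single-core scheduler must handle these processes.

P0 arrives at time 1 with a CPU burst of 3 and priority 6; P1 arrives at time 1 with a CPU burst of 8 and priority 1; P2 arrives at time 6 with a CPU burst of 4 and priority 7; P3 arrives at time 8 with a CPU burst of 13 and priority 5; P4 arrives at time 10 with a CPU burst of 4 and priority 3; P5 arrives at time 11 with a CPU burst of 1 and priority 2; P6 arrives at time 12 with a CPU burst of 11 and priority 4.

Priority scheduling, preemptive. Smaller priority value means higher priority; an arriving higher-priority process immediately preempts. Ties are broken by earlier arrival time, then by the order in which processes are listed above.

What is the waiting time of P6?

Timeline: | idle 0-1 | P1 1-9 | P3 9-10 | P4 10-11 | P5 11-12 | P4 12-15 | P6 15-26 | P3 26-38 | P0 38-41 | P2 41-45 |
Completion: P0=41  P1=9  P2=45  P3=38  P4=15  P5=12  P6=26
Turnaround (C−A): P0=40  P1=8  P2=39  P3=30  P4=5  P5=1  P6=14
Waiting(P6) = turnaround − burst = 14 − 11 = 3

3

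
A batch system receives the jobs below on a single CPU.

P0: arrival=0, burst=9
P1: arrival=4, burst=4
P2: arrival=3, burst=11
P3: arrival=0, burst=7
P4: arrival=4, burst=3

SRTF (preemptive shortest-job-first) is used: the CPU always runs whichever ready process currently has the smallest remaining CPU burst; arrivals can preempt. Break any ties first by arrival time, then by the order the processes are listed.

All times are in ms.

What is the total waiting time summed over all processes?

43

Timeline: | P3 0-7 | P4 7-10 | P1 10-14 | P0 14-23 | P2 23-34 |
Completion: P0=23  P1=14  P2=34  P3=7  P4=10
Turnaround (C−A): P0=23  P1=10  P2=31  P3=7  P4=6
Waiting = turnaround − burst: P0=14, P1=6, P2=20, P3=0, P4=3
Total waiting = 14 + 6 + 20 + 0 + 3 = 43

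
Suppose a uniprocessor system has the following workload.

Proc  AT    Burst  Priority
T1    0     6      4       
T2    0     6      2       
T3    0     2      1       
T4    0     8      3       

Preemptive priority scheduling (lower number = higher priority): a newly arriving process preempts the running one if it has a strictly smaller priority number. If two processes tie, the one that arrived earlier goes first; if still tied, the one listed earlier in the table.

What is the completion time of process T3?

2

Timeline: | T3 0-2 | T2 2-8 | T4 8-16 | T1 16-22 |
Completion: T1=22  T2=8  T3=2  T4=16
Turnaround (C−A): T1=22  T2=8  T3=2  T4=16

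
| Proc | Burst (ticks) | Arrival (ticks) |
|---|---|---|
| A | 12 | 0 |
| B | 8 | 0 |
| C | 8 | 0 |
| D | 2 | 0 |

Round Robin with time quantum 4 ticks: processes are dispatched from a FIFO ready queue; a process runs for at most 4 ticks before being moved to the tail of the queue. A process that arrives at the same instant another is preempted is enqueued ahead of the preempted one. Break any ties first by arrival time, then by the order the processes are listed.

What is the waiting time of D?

12

Schedule: | A 0-4 | B 4-8 | C 8-12 | D 12-14 | A 14-18 | B 18-22 | C 22-26 | A 26-30 |
Completion: A=30  B=22  C=26  D=14
Waiting(D) = turnaround − burst = 14 − 2 = 12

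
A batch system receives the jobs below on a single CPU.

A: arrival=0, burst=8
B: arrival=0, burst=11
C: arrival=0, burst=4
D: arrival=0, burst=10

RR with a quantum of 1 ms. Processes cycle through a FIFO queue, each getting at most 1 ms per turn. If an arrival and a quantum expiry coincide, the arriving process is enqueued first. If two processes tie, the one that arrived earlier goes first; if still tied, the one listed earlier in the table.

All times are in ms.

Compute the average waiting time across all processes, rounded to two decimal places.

18.25

Timeline: | A 0-1 | B 1-2 | C 2-3 | D 3-4 | A 4-5 | B 5-6 | C 6-7 | D 7-8 | A 8-9 | B 9-10 | C 10-11 | D 11-12 | A 12-13 | B 13-14 | C 14-15 | D 15-16 | A 16-17 | B 17-18 | D 18-19 | A 19-20 | B 20-21 | D 21-22 | A 22-23 | B 23-24 | D 24-25 | A 25-26 | B 26-27 | D 27-28 | B 28-29 | D 29-30 | B 30-31 | D 31-32 | B 32-33 |
Completion: A=26  B=33  C=15  D=32
Turnaround (C−A): A=26  B=33  C=15  D=32
Waiting times: A=18, B=22, C=11, D=22
Average waiting = (18+22+11+22) / 4 = 73/4 = 18.25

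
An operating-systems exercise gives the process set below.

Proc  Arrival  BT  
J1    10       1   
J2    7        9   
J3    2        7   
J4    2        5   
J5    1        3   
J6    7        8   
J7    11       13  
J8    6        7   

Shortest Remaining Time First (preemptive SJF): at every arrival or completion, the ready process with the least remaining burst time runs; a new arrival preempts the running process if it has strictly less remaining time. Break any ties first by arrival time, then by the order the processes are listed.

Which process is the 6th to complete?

J6

Timeline: | idle 0-1 | J5 1-4 | J4 4-9 | J3 9-10 | J1 10-11 | J3 11-17 | J8 17-24 | J6 24-32 | J2 32-41 | J7 41-54 |
Completion: J1=11  J2=41  J3=17  J4=9  J5=4  J6=32  J7=54  J8=24
Turnaround (C−A): J1=1  J2=34  J3=15  J4=7  J5=3  J6=25  J7=43  J8=18
Finish order: J5 → J4 → J1 → J3 → J8 → J6 → J2 → J7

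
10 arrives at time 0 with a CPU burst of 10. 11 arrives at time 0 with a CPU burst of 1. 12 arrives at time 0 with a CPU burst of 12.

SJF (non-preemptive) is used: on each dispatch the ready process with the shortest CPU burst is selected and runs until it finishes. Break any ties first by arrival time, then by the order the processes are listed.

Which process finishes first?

Gantt: | 11 0-1 | 10 1-11 | 12 11-23 |
Completion: 10=11  11=1  12=23
Finish order: 11 → 10 → 12

11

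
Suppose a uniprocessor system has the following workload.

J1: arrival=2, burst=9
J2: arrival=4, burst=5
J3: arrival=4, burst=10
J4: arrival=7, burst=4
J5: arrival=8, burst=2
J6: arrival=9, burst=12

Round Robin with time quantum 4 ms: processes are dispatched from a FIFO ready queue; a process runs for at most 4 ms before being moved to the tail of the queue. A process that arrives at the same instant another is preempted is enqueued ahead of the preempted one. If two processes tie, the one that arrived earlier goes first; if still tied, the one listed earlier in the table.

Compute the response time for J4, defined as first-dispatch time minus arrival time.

11

Schedule: | idle 0-2 | J1 2-6 | J2 6-10 | J3 10-14 | J1 14-18 | J4 18-22 | J5 22-24 | J6 24-28 | J2 28-29 | J3 29-33 | J1 33-34 | J6 34-38 | J3 38-40 | J6 40-44 |
Completion: J1=34  J2=29  J3=40  J4=22  J5=24  J6=44
Turnaround (C−A): J1=32  J2=25  J3=36  J4=15  J5=16  J6=35
Response(J4) = first start − arrival = 18 − 7 = 11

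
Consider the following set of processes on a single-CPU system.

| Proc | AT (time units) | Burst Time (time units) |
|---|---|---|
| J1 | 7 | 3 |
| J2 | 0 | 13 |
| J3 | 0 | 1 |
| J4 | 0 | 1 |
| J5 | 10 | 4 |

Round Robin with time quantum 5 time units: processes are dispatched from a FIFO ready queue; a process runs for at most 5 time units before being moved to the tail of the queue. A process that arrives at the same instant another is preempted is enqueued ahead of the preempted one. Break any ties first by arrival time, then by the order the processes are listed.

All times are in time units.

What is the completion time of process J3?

Gantt: | J2 0-5 | J3 5-6 | J4 6-7 | J2 7-12 | J1 12-15 | J5 15-19 | J2 19-22 |
Completion: J1=15  J2=22  J3=6  J4=7  J5=19

6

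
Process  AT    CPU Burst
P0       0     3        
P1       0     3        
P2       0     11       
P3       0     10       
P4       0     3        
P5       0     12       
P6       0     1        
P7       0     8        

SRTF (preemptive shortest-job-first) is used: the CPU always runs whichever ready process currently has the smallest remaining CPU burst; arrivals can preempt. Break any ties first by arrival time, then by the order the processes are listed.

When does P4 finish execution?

Schedule: | P6 0-1 | P0 1-4 | P1 4-7 | P4 7-10 | P7 10-18 | P3 18-28 | P2 28-39 | P5 39-51 |
Completion: P0=4  P1=7  P2=39  P3=28  P4=10  P5=51  P6=1  P7=18

10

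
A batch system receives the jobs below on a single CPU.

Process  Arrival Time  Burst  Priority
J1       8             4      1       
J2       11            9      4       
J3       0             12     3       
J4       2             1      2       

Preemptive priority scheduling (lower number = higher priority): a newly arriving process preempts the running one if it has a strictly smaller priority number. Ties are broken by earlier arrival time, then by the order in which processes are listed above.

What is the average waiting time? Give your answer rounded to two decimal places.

Timeline: | J3 0-2 | J4 2-3 | J3 3-8 | J1 8-12 | J3 12-17 | J2 17-26 |
Completion: J1=12  J2=26  J3=17  J4=3
Turnaround (C−A): J1=4  J2=15  J3=17  J4=1
Waiting times: J1=0, J2=6, J3=5, J4=0
Average waiting = (0+6+5+0) / 4 = 11/4 = 2.75

2.75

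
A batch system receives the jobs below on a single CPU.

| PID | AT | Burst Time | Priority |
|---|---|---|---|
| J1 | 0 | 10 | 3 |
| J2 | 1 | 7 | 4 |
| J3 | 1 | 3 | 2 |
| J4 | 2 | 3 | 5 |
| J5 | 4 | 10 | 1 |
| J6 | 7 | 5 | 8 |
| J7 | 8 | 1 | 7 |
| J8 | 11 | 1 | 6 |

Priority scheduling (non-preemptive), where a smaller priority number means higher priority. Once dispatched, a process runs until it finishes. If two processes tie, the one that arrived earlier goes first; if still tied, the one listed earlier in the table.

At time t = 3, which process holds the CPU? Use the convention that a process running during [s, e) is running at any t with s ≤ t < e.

Schedule: | J1 0-10 | J5 10-20 | J3 20-23 | J2 23-30 | J4 30-33 | J8 33-34 | J7 34-35 | J6 35-40 |
Completion: J1=10  J2=30  J3=23  J4=33  J5=20  J6=40  J7=35  J8=34

J1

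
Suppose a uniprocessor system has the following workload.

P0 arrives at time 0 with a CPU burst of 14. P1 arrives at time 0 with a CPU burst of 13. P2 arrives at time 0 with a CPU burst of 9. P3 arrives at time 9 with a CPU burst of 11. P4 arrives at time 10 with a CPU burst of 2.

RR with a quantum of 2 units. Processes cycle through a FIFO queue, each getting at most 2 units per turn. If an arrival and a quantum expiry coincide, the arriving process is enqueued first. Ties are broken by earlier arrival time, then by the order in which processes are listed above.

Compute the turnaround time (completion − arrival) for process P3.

Gantt: | P0 0-2 | P1 2-4 | P2 4-6 | P0 6-8 | P1 8-10 | P2 10-12 | P0 12-14 | P3 14-16 | P4 16-18 | P1 18-20 | P2 20-22 | P0 22-24 | P3 24-26 | P1 26-28 | P2 28-30 | P0 30-32 | P3 32-34 | P1 34-36 | P2 36-37 | P0 37-39 | P3 39-41 | P1 41-43 | P0 43-45 | P3 45-47 | P1 47-48 | P3 48-49 |
Completion: P0=45  P1=48  P2=37  P3=49  P4=18
Turnaround (C−A): P0=45  P1=48  P2=37  P3=40  P4=8
Turnaround(P3) = completion − arrival = 49 − 9 = 40

40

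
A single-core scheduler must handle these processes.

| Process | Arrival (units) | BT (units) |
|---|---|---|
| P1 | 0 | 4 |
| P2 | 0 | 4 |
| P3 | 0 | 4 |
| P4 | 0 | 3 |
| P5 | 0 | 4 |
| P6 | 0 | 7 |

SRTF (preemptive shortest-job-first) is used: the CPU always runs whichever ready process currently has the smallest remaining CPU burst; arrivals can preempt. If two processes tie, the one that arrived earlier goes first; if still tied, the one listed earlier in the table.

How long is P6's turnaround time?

26

Schedule: | P4 0-3 | P1 3-7 | P2 7-11 | P3 11-15 | P5 15-19 | P6 19-26 |
Completion: P1=7  P2=11  P3=15  P4=3  P5=19  P6=26
Turnaround (C−A): P1=7  P2=11  P3=15  P4=3  P5=19  P6=26
Turnaround(P6) = completion − arrival = 26 − 0 = 26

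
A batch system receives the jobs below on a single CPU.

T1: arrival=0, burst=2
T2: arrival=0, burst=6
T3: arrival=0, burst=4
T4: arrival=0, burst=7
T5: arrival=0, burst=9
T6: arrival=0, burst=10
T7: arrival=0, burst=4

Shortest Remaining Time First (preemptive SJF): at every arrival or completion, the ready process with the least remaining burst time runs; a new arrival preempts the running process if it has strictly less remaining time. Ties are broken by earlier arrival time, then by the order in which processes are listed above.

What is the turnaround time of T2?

Schedule: | T1 0-2 | T3 2-6 | T7 6-10 | T2 10-16 | T4 16-23 | T5 23-32 | T6 32-42 |
Completion: T1=2  T2=16  T3=6  T4=23  T5=32  T6=42  T7=10
Turnaround (C−A): T1=2  T2=16  T3=6  T4=23  T5=32  T6=42  T7=10
Turnaround(T2) = completion − arrival = 16 − 0 = 16

16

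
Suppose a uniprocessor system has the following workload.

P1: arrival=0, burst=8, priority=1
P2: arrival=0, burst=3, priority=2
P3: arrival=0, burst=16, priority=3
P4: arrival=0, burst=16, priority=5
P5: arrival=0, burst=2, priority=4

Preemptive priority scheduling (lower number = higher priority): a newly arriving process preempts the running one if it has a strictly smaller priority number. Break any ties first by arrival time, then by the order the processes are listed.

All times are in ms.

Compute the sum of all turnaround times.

120

Timeline: | P1 0-8 | P2 8-11 | P3 11-27 | P5 27-29 | P4 29-45 |
Completion: P1=8  P2=11  P3=27  P4=45  P5=29
Turnaround = completion − arrival: P1=8, P2=11, P3=27, P4=45, P5=29
Total turnaround = 8 + 11 + 27 + 45 + 29 = 120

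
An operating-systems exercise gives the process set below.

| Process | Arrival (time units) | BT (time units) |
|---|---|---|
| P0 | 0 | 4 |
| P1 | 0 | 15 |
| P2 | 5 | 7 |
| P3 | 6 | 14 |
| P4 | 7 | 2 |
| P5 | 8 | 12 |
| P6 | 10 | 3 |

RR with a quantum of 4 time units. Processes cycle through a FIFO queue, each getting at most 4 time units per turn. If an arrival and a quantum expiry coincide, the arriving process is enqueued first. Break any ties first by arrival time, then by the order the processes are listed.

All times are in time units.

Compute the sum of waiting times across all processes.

Timeline: | P0 0-4 | P1 4-8 | P2 8-12 | P3 12-16 | P4 16-18 | P5 18-22 | P1 22-26 | P6 26-29 | P2 29-32 | P3 32-36 | P5 36-40 | P1 40-44 | P3 44-48 | P5 48-52 | P1 52-55 | P3 55-57 |
Completion: P0=4  P1=55  P2=32  P3=57  P4=18  P5=52  P6=29
Turnaround (C−A): P0=4  P1=55  P2=27  P3=51  P4=11  P5=44  P6=19
Waiting = turnaround − burst: P0=0, P1=40, P2=20, P3=37, P4=9, P5=32, P6=16
Total waiting = 0 + 40 + 20 + 37 + 9 + 32 + 16 = 154

154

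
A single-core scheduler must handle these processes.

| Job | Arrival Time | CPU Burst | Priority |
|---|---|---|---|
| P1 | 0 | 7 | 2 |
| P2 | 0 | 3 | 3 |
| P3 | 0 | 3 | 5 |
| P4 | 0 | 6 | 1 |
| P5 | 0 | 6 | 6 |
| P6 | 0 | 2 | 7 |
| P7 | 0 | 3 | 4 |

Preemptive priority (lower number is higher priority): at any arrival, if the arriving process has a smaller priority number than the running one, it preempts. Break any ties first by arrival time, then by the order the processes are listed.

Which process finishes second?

Gantt: | P4 0-6 | P1 6-13 | P2 13-16 | P7 16-19 | P3 19-22 | P5 22-28 | P6 28-30 |
Completion: P1=13  P2=16  P3=22  P4=6  P5=28  P6=30  P7=19
Finish order: P4 → P1 → P2 → P7 → P3 → P5 → P6

P1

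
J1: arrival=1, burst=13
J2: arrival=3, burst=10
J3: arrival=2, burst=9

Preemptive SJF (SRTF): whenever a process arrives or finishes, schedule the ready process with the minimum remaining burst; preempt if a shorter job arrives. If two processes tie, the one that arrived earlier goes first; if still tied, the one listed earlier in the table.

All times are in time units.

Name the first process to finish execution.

J3

Schedule: | idle 0-1 | J1 1-2 | J3 2-11 | J2 11-21 | J1 21-33 |
Completion: J1=33  J2=21  J3=11
Turnaround (C−A): J1=32  J2=18  J3=9
Finish order: J3 → J2 → J1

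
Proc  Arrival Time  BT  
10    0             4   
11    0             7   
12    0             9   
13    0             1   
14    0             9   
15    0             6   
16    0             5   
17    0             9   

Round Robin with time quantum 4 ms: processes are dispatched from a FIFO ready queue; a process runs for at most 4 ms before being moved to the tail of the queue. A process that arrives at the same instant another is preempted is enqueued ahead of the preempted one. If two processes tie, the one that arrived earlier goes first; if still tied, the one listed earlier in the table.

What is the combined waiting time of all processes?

231

Schedule: | 10 0-4 | 11 4-8 | 12 8-12 | 13 12-13 | 14 13-17 | 15 17-21 | 16 21-25 | 17 25-29 | 11 29-32 | 12 32-36 | 14 36-40 | 15 40-42 | 16 42-43 | 17 43-47 | 12 47-48 | 14 48-49 | 17 49-50 |
Completion: 10=4  11=32  12=48  13=13  14=49  15=42  16=43  17=50
Waiting = turnaround − burst: 10=0, 11=25, 12=39, 13=12, 14=40, 15=36, 16=38, 17=41
Total waiting = 0 + 25 + 39 + 12 + 40 + 36 + 38 + 41 = 231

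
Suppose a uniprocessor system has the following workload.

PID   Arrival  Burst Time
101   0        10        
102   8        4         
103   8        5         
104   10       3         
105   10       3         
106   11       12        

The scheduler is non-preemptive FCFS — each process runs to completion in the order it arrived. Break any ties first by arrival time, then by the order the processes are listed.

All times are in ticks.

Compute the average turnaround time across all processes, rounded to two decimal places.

13.33

Schedule: | 101 0-10 | 102 10-14 | 103 14-19 | 104 19-22 | 105 22-25 | 106 25-37 |
Completion: 101=10  102=14  103=19  104=22  105=25  106=37
Turnaround (C−A): 101=10  102=6  103=11  104=12  105=15  106=26
Turnaround times: 101=10, 102=6, 103=11, 104=12, 105=15, 106=26
Average turnaround = (10+6+11+12+15+26) / 6 = 80/6 = 13.33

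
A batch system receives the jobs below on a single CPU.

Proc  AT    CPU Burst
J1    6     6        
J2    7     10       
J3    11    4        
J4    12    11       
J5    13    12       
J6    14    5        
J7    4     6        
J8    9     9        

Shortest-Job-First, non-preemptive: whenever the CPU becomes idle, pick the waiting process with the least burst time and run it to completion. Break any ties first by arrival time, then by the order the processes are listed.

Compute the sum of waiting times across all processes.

Timeline: | idle 0-4 | J7 4-10 | J1 10-16 | J3 16-20 | J6 20-25 | J8 25-34 | J2 34-44 | J4 44-55 | J5 55-67 |
Completion: J1=16  J2=44  J3=20  J4=55  J5=67  J6=25  J7=10  J8=34
Waiting = turnaround − burst: J1=4, J2=27, J3=5, J4=32, J5=42, J6=6, J7=0, J8=16
Total waiting = 4 + 27 + 5 + 32 + 42 + 6 + 0 + 16 = 132

132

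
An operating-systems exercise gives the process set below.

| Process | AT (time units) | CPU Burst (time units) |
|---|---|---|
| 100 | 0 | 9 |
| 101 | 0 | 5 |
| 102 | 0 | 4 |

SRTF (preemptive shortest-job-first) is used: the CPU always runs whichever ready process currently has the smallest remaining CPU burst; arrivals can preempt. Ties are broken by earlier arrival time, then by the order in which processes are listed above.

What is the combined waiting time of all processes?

Timeline: | 102 0-4 | 101 4-9 | 100 9-18 |
Completion: 100=18  101=9  102=4
Turnaround (C−A): 100=18  101=9  102=4
Waiting = turnaround − burst: 100=9, 101=4, 102=0
Total waiting = 9 + 4 + 0 = 13

13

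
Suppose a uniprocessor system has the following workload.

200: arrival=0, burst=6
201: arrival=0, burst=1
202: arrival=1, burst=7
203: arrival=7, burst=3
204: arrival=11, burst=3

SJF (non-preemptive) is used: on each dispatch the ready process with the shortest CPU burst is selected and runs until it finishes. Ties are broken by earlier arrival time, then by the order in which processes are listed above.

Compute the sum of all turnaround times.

Timeline: | 201 0-1 | 200 1-7 | 203 7-10 | 202 10-17 | 204 17-20 |
Completion: 200=7  201=1  202=17  203=10  204=20
Turnaround (C−A): 200=7  201=1  202=16  203=3  204=9
Turnaround = completion − arrival: 200=7, 201=1, 202=16, 203=3, 204=9
Total turnaround = 7 + 1 + 16 + 3 + 9 = 36

36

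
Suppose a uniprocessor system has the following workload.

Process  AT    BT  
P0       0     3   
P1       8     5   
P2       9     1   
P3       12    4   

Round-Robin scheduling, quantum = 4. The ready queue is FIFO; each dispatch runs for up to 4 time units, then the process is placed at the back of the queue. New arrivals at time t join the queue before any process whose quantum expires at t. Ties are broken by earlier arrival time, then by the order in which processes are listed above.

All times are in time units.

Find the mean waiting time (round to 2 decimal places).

Gantt: | P0 0-3 | idle 3-8 | P1 8-12 | P2 12-13 | P3 13-17 | P1 17-18 |
Completion: P0=3  P1=18  P2=13  P3=17
Waiting times: P0=0, P1=5, P2=3, P3=1
Average waiting = (0+5+3+1) / 4 = 9/4 = 2.25

2.25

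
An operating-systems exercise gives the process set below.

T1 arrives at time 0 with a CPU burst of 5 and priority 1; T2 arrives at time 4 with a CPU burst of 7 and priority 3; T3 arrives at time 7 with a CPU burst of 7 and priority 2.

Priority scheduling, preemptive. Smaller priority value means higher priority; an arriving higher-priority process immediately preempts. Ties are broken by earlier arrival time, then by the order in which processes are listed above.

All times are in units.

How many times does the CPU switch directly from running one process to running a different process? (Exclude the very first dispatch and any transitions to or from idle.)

Gantt: | T1 0-5 | T2 5-7 | T3 7-14 | T2 14-19 |
Completion: T1=5  T2=19  T3=14

3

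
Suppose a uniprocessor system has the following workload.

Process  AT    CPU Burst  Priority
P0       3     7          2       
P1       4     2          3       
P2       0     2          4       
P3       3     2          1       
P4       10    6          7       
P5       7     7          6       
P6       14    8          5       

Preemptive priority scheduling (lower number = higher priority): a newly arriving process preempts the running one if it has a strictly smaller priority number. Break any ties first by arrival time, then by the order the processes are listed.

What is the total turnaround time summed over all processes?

Timeline: | P2 0-2 | idle 2-3 | P3 3-5 | P0 5-12 | P1 12-14 | P6 14-22 | P5 22-29 | P4 29-35 |
Completion: P0=12  P1=14  P2=2  P3=5  P4=35  P5=29  P6=22
Turnaround = completion − arrival: P0=9, P1=10, P2=2, P3=2, P4=25, P5=22, P6=8
Total turnaround = 9 + 10 + 2 + 2 + 25 + 22 + 8 = 78

78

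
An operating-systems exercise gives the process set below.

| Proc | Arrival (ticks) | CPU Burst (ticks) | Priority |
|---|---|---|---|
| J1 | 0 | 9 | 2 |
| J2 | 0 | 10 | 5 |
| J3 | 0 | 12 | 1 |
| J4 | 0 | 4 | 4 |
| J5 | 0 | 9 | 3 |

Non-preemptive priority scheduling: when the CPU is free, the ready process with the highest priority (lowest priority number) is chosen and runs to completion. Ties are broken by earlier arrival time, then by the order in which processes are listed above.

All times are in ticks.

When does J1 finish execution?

21

Timeline: | J3 0-12 | J1 12-21 | J5 21-30 | J4 30-34 | J2 34-44 |
Completion: J1=21  J2=44  J3=12  J4=34  J5=30
Turnaround (C−A): J1=21  J2=44  J3=12  J4=34  J5=30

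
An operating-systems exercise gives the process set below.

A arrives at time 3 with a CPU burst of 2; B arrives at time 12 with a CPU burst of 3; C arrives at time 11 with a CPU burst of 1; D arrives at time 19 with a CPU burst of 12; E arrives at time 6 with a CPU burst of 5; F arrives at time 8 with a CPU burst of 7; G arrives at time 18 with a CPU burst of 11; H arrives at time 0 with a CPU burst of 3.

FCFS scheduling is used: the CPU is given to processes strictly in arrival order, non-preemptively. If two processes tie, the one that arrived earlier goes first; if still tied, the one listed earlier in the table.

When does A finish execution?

Gantt: | H 0-3 | A 3-5 | idle 5-6 | E 6-11 | F 11-18 | C 18-19 | B 19-22 | G 22-33 | D 33-45 |
Completion: A=5  B=22  C=19  D=45  E=11  F=18  G=33  H=3

5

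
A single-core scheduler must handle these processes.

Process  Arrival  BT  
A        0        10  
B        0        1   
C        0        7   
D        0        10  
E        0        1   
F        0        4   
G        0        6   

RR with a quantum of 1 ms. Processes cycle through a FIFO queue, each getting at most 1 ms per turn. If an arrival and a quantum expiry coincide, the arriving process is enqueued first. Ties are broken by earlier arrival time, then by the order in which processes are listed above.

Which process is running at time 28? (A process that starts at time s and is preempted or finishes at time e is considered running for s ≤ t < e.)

Timeline: | A 0-1 | B 1-2 | C 2-3 | D 3-4 | E 4-5 | F 5-6 | G 6-7 | A 7-8 | C 8-9 | D 9-10 | F 10-11 | G 11-12 | A 12-13 | C 13-14 | D 14-15 | F 15-16 | G 16-17 | A 17-18 | C 18-19 | D 19-20 | F 20-21 | G 21-22 | A 22-23 | C 23-24 | D 24-25 | G 25-26 | A 26-27 | C 27-28 | D 28-29 | G 29-30 | A 30-31 | C 31-32 | D 32-33 | A 33-34 | D 34-35 | A 35-36 | D 36-37 | A 37-38 | D 38-39 |
Completion: A=38  B=2  C=32  D=39  E=5  F=21  G=30

D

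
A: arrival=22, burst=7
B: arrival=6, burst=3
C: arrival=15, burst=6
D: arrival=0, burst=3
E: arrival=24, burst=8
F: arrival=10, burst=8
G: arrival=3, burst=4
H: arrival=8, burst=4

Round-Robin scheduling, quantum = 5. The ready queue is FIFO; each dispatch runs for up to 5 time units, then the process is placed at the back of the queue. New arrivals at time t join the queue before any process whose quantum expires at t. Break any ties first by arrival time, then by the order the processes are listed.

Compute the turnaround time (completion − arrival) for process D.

3

Timeline: | D 0-3 | G 3-7 | B 7-10 | H 10-14 | F 14-19 | C 19-24 | F 24-27 | A 27-32 | E 32-37 | C 37-38 | A 38-40 | E 40-43 |
Completion: A=40  B=10  C=38  D=3  E=43  F=27  G=7  H=14
Turnaround(D) = completion − arrival = 3 − 0 = 3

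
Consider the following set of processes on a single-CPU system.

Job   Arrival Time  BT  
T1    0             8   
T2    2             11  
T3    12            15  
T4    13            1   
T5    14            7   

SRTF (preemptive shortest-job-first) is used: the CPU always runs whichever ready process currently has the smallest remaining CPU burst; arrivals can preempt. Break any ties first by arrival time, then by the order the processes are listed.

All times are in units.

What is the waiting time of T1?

0

Gantt: | T1 0-8 | T2 8-13 | T4 13-14 | T2 14-20 | T5 20-27 | T3 27-42 |
Completion: T1=8  T2=20  T3=42  T4=14  T5=27
Waiting(T1) = turnaround − burst = 8 − 8 = 0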